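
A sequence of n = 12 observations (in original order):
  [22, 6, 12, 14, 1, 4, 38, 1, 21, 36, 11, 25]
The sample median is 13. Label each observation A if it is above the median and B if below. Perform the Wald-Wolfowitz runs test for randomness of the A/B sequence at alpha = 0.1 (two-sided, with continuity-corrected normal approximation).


Step 1: Compute median = 13; label A = above, B = below.
Labels in order: ABBABBABAABA  (n_A = 6, n_B = 6)
Step 2: Count runs R = 9.
Step 3: Under H0 (random ordering), E[R] = 2*n_A*n_B/(n_A+n_B) + 1 = 2*6*6/12 + 1 = 7.0000.
        Var[R] = 2*n_A*n_B*(2*n_A*n_B - n_A - n_B) / ((n_A+n_B)^2 * (n_A+n_B-1)) = 4320/1584 = 2.7273.
        SD[R] = 1.6514.
Step 4: Continuity-corrected z = (R - 0.5 - E[R]) / SD[R] = (9 - 0.5 - 7.0000) / 1.6514 = 0.9083.
Step 5: Two-sided p-value via normal approximation = 2*(1 - Phi(|z|)) = 0.363722.
Step 6: alpha = 0.1. fail to reject H0.

R = 9, z = 0.9083, p = 0.363722, fail to reject H0.


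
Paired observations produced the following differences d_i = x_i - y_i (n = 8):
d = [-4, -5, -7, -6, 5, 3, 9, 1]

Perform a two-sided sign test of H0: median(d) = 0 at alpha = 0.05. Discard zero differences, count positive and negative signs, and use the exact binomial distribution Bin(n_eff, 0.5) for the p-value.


Step 1: Discard zero differences. Original n = 8; n_eff = number of nonzero differences = 8.
Nonzero differences (with sign): -4, -5, -7, -6, +5, +3, +9, +1
Step 2: Count signs: positive = 4, negative = 4.
Step 3: Under H0: P(positive) = 0.5, so the number of positives S ~ Bin(8, 0.5).
Step 4: Two-sided exact p-value = sum of Bin(8,0.5) probabilities at or below the observed probability = 1.000000.
Step 5: alpha = 0.05. fail to reject H0.

n_eff = 8, pos = 4, neg = 4, p = 1.000000, fail to reject H0.


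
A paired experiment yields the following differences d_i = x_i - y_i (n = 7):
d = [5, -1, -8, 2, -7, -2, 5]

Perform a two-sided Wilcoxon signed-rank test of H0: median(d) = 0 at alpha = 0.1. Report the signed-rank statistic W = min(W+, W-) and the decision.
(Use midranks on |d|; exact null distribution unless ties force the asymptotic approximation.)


Step 1: Drop any zero differences (none here) and take |d_i|.
|d| = [5, 1, 8, 2, 7, 2, 5]
Step 2: Midrank |d_i| (ties get averaged ranks).
ranks: |5|->4.5, |1|->1, |8|->7, |2|->2.5, |7|->6, |2|->2.5, |5|->4.5
Step 3: Attach original signs; sum ranks with positive sign and with negative sign.
W+ = 4.5 + 2.5 + 4.5 = 11.5
W- = 1 + 7 + 6 + 2.5 = 16.5
(Check: W+ + W- = 28 should equal n(n+1)/2 = 28.)
Step 4: Test statistic W = min(W+, W-) = 11.5.
Step 5: Ties in |d|, so use the tie-corrected normal approximation.
        E[W] = n(n+1)/4 = 7*8/4 = 14.
        Tie groups: |d|=2 (t=2), |d|=5 (t=2); sum(t^3 - t) = 12.
        Var[W] = n(n+1)(2n+1)/24 - sum(t^3-t)/48 = 840/24 - 12/48 = 34.75.
        z = (W - E[W]) / sqrt(Var[W]) = (11.5 - 14) / 5.8949 = -0.4241.
        Two-sided p = 2*Phi(z) = 0.671497.
Step 6: alpha = 0.1. fail to reject H0.

W+ = 11.5, W- = 16.5, W = min = 11.5, p = 0.671497, fail to reject H0.


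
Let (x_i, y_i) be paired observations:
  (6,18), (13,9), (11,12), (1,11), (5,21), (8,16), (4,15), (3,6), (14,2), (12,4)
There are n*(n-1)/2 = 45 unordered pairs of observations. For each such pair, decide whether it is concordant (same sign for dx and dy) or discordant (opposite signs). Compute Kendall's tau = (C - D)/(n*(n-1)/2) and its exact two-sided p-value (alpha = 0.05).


Step 1: Enumerate the 45 unordered pairs (i,j) with i<j and classify each by sign(x_j-x_i) * sign(y_j-y_i).
  (1,2):dx=+7,dy=-9->D; (1,3):dx=+5,dy=-6->D; (1,4):dx=-5,dy=-7->C; (1,5):dx=-1,dy=+3->D
  (1,6):dx=+2,dy=-2->D; (1,7):dx=-2,dy=-3->C; (1,8):dx=-3,dy=-12->C; (1,9):dx=+8,dy=-16->D
  (1,10):dx=+6,dy=-14->D; (2,3):dx=-2,dy=+3->D; (2,4):dx=-12,dy=+2->D; (2,5):dx=-8,dy=+12->D
  (2,6):dx=-5,dy=+7->D; (2,7):dx=-9,dy=+6->D; (2,8):dx=-10,dy=-3->C; (2,9):dx=+1,dy=-7->D
  (2,10):dx=-1,dy=-5->C; (3,4):dx=-10,dy=-1->C; (3,5):dx=-6,dy=+9->D; (3,6):dx=-3,dy=+4->D
  (3,7):dx=-7,dy=+3->D; (3,8):dx=-8,dy=-6->C; (3,9):dx=+3,dy=-10->D; (3,10):dx=+1,dy=-8->D
  (4,5):dx=+4,dy=+10->C; (4,6):dx=+7,dy=+5->C; (4,7):dx=+3,dy=+4->C; (4,8):dx=+2,dy=-5->D
  (4,9):dx=+13,dy=-9->D; (4,10):dx=+11,dy=-7->D; (5,6):dx=+3,dy=-5->D; (5,7):dx=-1,dy=-6->C
  (5,8):dx=-2,dy=-15->C; (5,9):dx=+9,dy=-19->D; (5,10):dx=+7,dy=-17->D; (6,7):dx=-4,dy=-1->C
  (6,8):dx=-5,dy=-10->C; (6,9):dx=+6,dy=-14->D; (6,10):dx=+4,dy=-12->D; (7,8):dx=-1,dy=-9->C
  (7,9):dx=+10,dy=-13->D; (7,10):dx=+8,dy=-11->D; (8,9):dx=+11,dy=-4->D; (8,10):dx=+9,dy=-2->D
  (9,10):dx=-2,dy=+2->D
Step 2: C = 15, D = 30, total pairs = 45.
Step 3: tau = (C - D)/(n(n-1)/2) = (15 - 30)/45 = -0.333333.
Step 4: Exact two-sided p-value (enumerate n! = 3628800 permutations of y under H0): p = 0.216373.
Step 5: alpha = 0.05. fail to reject H0.

tau_b = -0.3333 (C=15, D=30), p = 0.216373, fail to reject H0.


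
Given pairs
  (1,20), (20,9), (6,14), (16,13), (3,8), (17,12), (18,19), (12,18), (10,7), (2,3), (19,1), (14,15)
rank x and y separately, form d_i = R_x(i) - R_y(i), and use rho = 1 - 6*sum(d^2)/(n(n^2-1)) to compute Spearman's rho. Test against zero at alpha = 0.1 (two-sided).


Step 1: Rank x and y separately (midranks; no ties here).
rank(x): 1->1, 20->12, 6->4, 16->8, 3->3, 17->9, 18->10, 12->6, 10->5, 2->2, 19->11, 14->7
rank(y): 20->12, 9->5, 14->8, 13->7, 8->4, 12->6, 19->11, 18->10, 7->3, 3->2, 1->1, 15->9
Step 2: d_i = R_x(i) - R_y(i); compute d_i^2.
  (1-12)^2=121, (12-5)^2=49, (4-8)^2=16, (8-7)^2=1, (3-4)^2=1, (9-6)^2=9, (10-11)^2=1, (6-10)^2=16, (5-3)^2=4, (2-2)^2=0, (11-1)^2=100, (7-9)^2=4
sum(d^2) = 322.
Step 3: rho = 1 - 6*322 / (12*(12^2 - 1)) = 1 - 1932/1716 = -0.125874.
Step 4: Under H0, t = rho * sqrt((n-2)/(1-rho^2)) = -0.4012 ~ t(10).
Step 5: Two-sided p-value from the t-distribution with 10 df = 0.696683.
Step 6: alpha = 0.1. fail to reject H0.

rho = -0.1259, p = 0.696683, fail to reject H0 at alpha = 0.1.


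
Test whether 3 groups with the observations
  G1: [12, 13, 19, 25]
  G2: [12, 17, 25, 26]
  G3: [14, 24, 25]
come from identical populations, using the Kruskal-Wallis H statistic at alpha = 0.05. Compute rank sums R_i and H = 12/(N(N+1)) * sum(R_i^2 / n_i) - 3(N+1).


Step 1: Combine all N = 11 observations and assign midranks.
sorted (value, group, rank): (12,G1,1.5), (12,G2,1.5), (13,G1,3), (14,G3,4), (17,G2,5), (19,G1,6), (24,G3,7), (25,G1,9), (25,G2,9), (25,G3,9), (26,G2,11)
Step 2: Sum ranks within each group.
R_1 = 19.5 (n_1 = 4)
R_2 = 26.5 (n_2 = 4)
R_3 = 20 (n_3 = 3)
Step 3: H = 12/(N(N+1)) * sum(R_i^2/n_i) - 3(N+1)
     = 12/(11*12) * (19.5^2/4 + 26.5^2/4 + 20^2/3) - 3*12
     = 0.090909 * 403.958 - 36
     = 0.723485.
Step 4: Ties present; correction factor C = 1 - 30/(11^3 - 11) = 0.977273. Corrected H = 0.723485 / 0.977273 = 0.740310.
Step 5: Under H0, H ~ chi^2(2); p-value = 0.690627.
Step 6: alpha = 0.05. fail to reject H0.

H = 0.7403, df = 2, p = 0.690627, fail to reject H0.


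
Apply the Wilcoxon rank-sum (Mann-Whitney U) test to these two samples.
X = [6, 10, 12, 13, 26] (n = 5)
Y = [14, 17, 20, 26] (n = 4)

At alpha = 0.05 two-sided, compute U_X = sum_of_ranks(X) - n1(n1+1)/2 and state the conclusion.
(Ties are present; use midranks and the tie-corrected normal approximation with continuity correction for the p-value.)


Step 1: Combine and sort all 9 observations; assign midranks.
sorted (value, group): (6,X), (10,X), (12,X), (13,X), (14,Y), (17,Y), (20,Y), (26,X), (26,Y)
ranks: 6->1, 10->2, 12->3, 13->4, 14->5, 17->6, 20->7, 26->8.5, 26->8.5
Step 2: Rank sum for X: R1 = 1 + 2 + 3 + 4 + 8.5 = 18.5.
Step 3: U_X = R1 - n1(n1+1)/2 = 18.5 - 5*6/2 = 18.5 - 15 = 3.5.
       U_Y = n1*n2 - U_X = 20 - 3.5 = 16.5.
Step 4: Ties are present, so use the tie-corrected normal approximation (with continuity correction) for the p-value.
Step 5: p-value = 0.139983; compare to alpha = 0.05. fail to reject H0.

U_X = 3.5, p = 0.139983, fail to reject H0 at alpha = 0.05.


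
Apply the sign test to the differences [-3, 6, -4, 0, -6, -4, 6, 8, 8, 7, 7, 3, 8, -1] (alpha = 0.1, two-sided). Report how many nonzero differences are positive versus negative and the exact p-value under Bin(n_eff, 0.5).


Step 1: Discard zero differences. Original n = 14; n_eff = number of nonzero differences = 13.
Nonzero differences (with sign): -3, +6, -4, -6, -4, +6, +8, +8, +7, +7, +3, +8, -1
Step 2: Count signs: positive = 8, negative = 5.
Step 3: Under H0: P(positive) = 0.5, so the number of positives S ~ Bin(13, 0.5).
Step 4: Two-sided exact p-value = sum of Bin(13,0.5) probabilities at or below the observed probability = 0.581055.
Step 5: alpha = 0.1. fail to reject H0.

n_eff = 13, pos = 8, neg = 5, p = 0.581055, fail to reject H0.


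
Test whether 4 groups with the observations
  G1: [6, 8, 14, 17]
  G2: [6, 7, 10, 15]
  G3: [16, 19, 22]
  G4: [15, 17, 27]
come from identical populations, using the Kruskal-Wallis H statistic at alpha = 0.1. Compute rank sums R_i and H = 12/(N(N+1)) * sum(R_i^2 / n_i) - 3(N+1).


Step 1: Combine all N = 14 observations and assign midranks.
sorted (value, group, rank): (6,G1,1.5), (6,G2,1.5), (7,G2,3), (8,G1,4), (10,G2,5), (14,G1,6), (15,G2,7.5), (15,G4,7.5), (16,G3,9), (17,G1,10.5), (17,G4,10.5), (19,G3,12), (22,G3,13), (27,G4,14)
Step 2: Sum ranks within each group.
R_1 = 22 (n_1 = 4)
R_2 = 17 (n_2 = 4)
R_3 = 34 (n_3 = 3)
R_4 = 32 (n_4 = 3)
Step 3: H = 12/(N(N+1)) * sum(R_i^2/n_i) - 3(N+1)
     = 12/(14*15) * (22^2/4 + 17^2/4 + 34^2/3 + 32^2/3) - 3*15
     = 0.057143 * 919.917 - 45
     = 7.566667.
Step 4: Ties present; correction factor C = 1 - 18/(14^3 - 14) = 0.993407. Corrected H = 7.566667 / 0.993407 = 7.616888.
Step 5: Under H0, H ~ chi^2(3); p-value = 0.054630.
Step 6: alpha = 0.1. reject H0.

H = 7.6169, df = 3, p = 0.054630, reject H0.


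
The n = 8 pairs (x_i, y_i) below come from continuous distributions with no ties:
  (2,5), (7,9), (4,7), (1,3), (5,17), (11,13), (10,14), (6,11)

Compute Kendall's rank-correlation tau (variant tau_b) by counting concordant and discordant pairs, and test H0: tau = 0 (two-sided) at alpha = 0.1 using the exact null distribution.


Step 1: Enumerate the 28 unordered pairs (i,j) with i<j and classify each by sign(x_j-x_i) * sign(y_j-y_i).
  (1,2):dx=+5,dy=+4->C; (1,3):dx=+2,dy=+2->C; (1,4):dx=-1,dy=-2->C; (1,5):dx=+3,dy=+12->C
  (1,6):dx=+9,dy=+8->C; (1,7):dx=+8,dy=+9->C; (1,8):dx=+4,dy=+6->C; (2,3):dx=-3,dy=-2->C
  (2,4):dx=-6,dy=-6->C; (2,5):dx=-2,dy=+8->D; (2,6):dx=+4,dy=+4->C; (2,7):dx=+3,dy=+5->C
  (2,8):dx=-1,dy=+2->D; (3,4):dx=-3,dy=-4->C; (3,5):dx=+1,dy=+10->C; (3,6):dx=+7,dy=+6->C
  (3,7):dx=+6,dy=+7->C; (3,8):dx=+2,dy=+4->C; (4,5):dx=+4,dy=+14->C; (4,6):dx=+10,dy=+10->C
  (4,7):dx=+9,dy=+11->C; (4,8):dx=+5,dy=+8->C; (5,6):dx=+6,dy=-4->D; (5,7):dx=+5,dy=-3->D
  (5,8):dx=+1,dy=-6->D; (6,7):dx=-1,dy=+1->D; (6,8):dx=-5,dy=-2->C; (7,8):dx=-4,dy=-3->C
Step 2: C = 22, D = 6, total pairs = 28.
Step 3: tau = (C - D)/(n(n-1)/2) = (22 - 6)/28 = 0.571429.
Step 4: Exact two-sided p-value (enumerate n! = 40320 permutations of y under H0): p = 0.061012.
Step 5: alpha = 0.1. reject H0.

tau_b = 0.5714 (C=22, D=6), p = 0.061012, reject H0.


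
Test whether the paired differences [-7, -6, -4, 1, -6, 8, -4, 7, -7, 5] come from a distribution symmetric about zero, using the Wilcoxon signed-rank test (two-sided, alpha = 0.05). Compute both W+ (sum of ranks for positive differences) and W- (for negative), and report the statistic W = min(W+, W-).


Step 1: Drop any zero differences (none here) and take |d_i|.
|d| = [7, 6, 4, 1, 6, 8, 4, 7, 7, 5]
Step 2: Midrank |d_i| (ties get averaged ranks).
ranks: |7|->8, |6|->5.5, |4|->2.5, |1|->1, |6|->5.5, |8|->10, |4|->2.5, |7|->8, |7|->8, |5|->4
Step 3: Attach original signs; sum ranks with positive sign and with negative sign.
W+ = 1 + 10 + 8 + 4 = 23
W- = 8 + 5.5 + 2.5 + 5.5 + 2.5 + 8 = 32
(Check: W+ + W- = 55 should equal n(n+1)/2 = 55.)
Step 4: Test statistic W = min(W+, W-) = 23.
Step 5: Ties in |d|, so use the tie-corrected normal approximation.
        E[W] = n(n+1)/4 = 10*11/4 = 27.5.
        Tie groups: |d|=4 (t=2), |d|=6 (t=2), |d|=7 (t=3); sum(t^3 - t) = 36.
        Var[W] = n(n+1)(2n+1)/24 - sum(t^3-t)/48 = 2310/24 - 36/48 = 95.5.
        z = (W - E[W]) / sqrt(Var[W]) = (23 - 27.5) / 9.7724 = -0.4605.
        Two-sided p = 2*Phi(z) = 0.645172.
Step 6: alpha = 0.05. fail to reject H0.

W+ = 23, W- = 32, W = min = 23, p = 0.645172, fail to reject H0.


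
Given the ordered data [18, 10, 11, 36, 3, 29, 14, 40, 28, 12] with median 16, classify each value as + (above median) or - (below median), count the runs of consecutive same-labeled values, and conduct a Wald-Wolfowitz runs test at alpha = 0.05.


Step 1: Compute median = 16; label A = above, B = below.
Labels in order: ABBABABAAB  (n_A = 5, n_B = 5)
Step 2: Count runs R = 8.
Step 3: Under H0 (random ordering), E[R] = 2*n_A*n_B/(n_A+n_B) + 1 = 2*5*5/10 + 1 = 6.0000.
        Var[R] = 2*n_A*n_B*(2*n_A*n_B - n_A - n_B) / ((n_A+n_B)^2 * (n_A+n_B-1)) = 2000/900 = 2.2222.
        SD[R] = 1.4907.
Step 4: Continuity-corrected z = (R - 0.5 - E[R]) / SD[R] = (8 - 0.5 - 6.0000) / 1.4907 = 1.0062.
Step 5: Two-sided p-value via normal approximation = 2*(1 - Phi(|z|)) = 0.314305.
Step 6: alpha = 0.05. fail to reject H0.

R = 8, z = 1.0062, p = 0.314305, fail to reject H0.


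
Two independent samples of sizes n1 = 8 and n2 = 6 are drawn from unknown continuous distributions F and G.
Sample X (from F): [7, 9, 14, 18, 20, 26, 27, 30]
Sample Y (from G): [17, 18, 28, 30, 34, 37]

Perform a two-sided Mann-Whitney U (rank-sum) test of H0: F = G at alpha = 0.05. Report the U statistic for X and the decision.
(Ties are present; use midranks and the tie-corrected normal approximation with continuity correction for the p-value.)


Step 1: Combine and sort all 14 observations; assign midranks.
sorted (value, group): (7,X), (9,X), (14,X), (17,Y), (18,X), (18,Y), (20,X), (26,X), (27,X), (28,Y), (30,X), (30,Y), (34,Y), (37,Y)
ranks: 7->1, 9->2, 14->3, 17->4, 18->5.5, 18->5.5, 20->7, 26->8, 27->9, 28->10, 30->11.5, 30->11.5, 34->13, 37->14
Step 2: Rank sum for X: R1 = 1 + 2 + 3 + 5.5 + 7 + 8 + 9 + 11.5 = 47.
Step 3: U_X = R1 - n1(n1+1)/2 = 47 - 8*9/2 = 47 - 36 = 11.
       U_Y = n1*n2 - U_X = 48 - 11 = 37.
Step 4: Ties are present, so use the tie-corrected normal approximation (with continuity correction) for the p-value.
Step 5: p-value = 0.105813; compare to alpha = 0.05. fail to reject H0.

U_X = 11, p = 0.105813, fail to reject H0 at alpha = 0.05.


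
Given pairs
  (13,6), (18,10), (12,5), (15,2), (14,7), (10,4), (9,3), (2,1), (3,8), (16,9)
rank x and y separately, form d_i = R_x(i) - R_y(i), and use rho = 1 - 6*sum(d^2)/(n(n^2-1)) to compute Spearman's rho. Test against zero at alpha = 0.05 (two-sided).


Step 1: Rank x and y separately (midranks; no ties here).
rank(x): 13->6, 18->10, 12->5, 15->8, 14->7, 10->4, 9->3, 2->1, 3->2, 16->9
rank(y): 6->6, 10->10, 5->5, 2->2, 7->7, 4->4, 3->3, 1->1, 8->8, 9->9
Step 2: d_i = R_x(i) - R_y(i); compute d_i^2.
  (6-6)^2=0, (10-10)^2=0, (5-5)^2=0, (8-2)^2=36, (7-7)^2=0, (4-4)^2=0, (3-3)^2=0, (1-1)^2=0, (2-8)^2=36, (9-9)^2=0
sum(d^2) = 72.
Step 3: rho = 1 - 6*72 / (10*(10^2 - 1)) = 1 - 432/990 = 0.563636.
Step 4: Under H0, t = rho * sqrt((n-2)/(1-rho^2)) = 1.9300 ~ t(8).
Step 5: Two-sided p-value from the t-distribution with 8 df = 0.089724.
Step 6: alpha = 0.05. fail to reject H0.

rho = 0.5636, p = 0.089724, fail to reject H0 at alpha = 0.05.


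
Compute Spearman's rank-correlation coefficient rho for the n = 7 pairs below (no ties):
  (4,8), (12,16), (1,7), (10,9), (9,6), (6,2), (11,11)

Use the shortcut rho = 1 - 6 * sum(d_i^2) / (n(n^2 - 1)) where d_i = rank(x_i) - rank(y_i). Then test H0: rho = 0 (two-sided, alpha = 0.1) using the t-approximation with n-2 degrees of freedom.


Step 1: Rank x and y separately (midranks; no ties here).
rank(x): 4->2, 12->7, 1->1, 10->5, 9->4, 6->3, 11->6
rank(y): 8->4, 16->7, 7->3, 9->5, 6->2, 2->1, 11->6
Step 2: d_i = R_x(i) - R_y(i); compute d_i^2.
  (2-4)^2=4, (7-7)^2=0, (1-3)^2=4, (5-5)^2=0, (4-2)^2=4, (3-1)^2=4, (6-6)^2=0
sum(d^2) = 16.
Step 3: rho = 1 - 6*16 / (7*(7^2 - 1)) = 1 - 96/336 = 0.714286.
Step 4: Under H0, t = rho * sqrt((n-2)/(1-rho^2)) = 2.2822 ~ t(5).
Step 5: Two-sided p-value from the t-distribution with 5 df = 0.071344.
Step 6: alpha = 0.1. reject H0.

rho = 0.7143, p = 0.071344, reject H0 at alpha = 0.1.


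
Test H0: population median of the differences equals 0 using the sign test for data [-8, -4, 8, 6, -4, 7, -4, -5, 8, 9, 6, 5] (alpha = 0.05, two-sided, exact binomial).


Step 1: Discard zero differences. Original n = 12; n_eff = number of nonzero differences = 12.
Nonzero differences (with sign): -8, -4, +8, +6, -4, +7, -4, -5, +8, +9, +6, +5
Step 2: Count signs: positive = 7, negative = 5.
Step 3: Under H0: P(positive) = 0.5, so the number of positives S ~ Bin(12, 0.5).
Step 4: Two-sided exact p-value = sum of Bin(12,0.5) probabilities at or below the observed probability = 0.774414.
Step 5: alpha = 0.05. fail to reject H0.

n_eff = 12, pos = 7, neg = 5, p = 0.774414, fail to reject H0.


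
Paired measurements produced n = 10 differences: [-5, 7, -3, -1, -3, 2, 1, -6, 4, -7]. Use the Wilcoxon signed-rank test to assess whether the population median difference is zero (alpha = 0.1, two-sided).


Step 1: Drop any zero differences (none here) and take |d_i|.
|d| = [5, 7, 3, 1, 3, 2, 1, 6, 4, 7]
Step 2: Midrank |d_i| (ties get averaged ranks).
ranks: |5|->7, |7|->9.5, |3|->4.5, |1|->1.5, |3|->4.5, |2|->3, |1|->1.5, |6|->8, |4|->6, |7|->9.5
Step 3: Attach original signs; sum ranks with positive sign and with negative sign.
W+ = 9.5 + 3 + 1.5 + 6 = 20
W- = 7 + 4.5 + 1.5 + 4.5 + 8 + 9.5 = 35
(Check: W+ + W- = 55 should equal n(n+1)/2 = 55.)
Step 4: Test statistic W = min(W+, W-) = 20.
Step 5: Ties in |d|, so use the tie-corrected normal approximation.
        E[W] = n(n+1)/4 = 10*11/4 = 27.5.
        Tie groups: |d|=1 (t=2), |d|=3 (t=2), |d|=7 (t=2); sum(t^3 - t) = 18.
        Var[W] = n(n+1)(2n+1)/24 - sum(t^3-t)/48 = 2310/24 - 18/48 = 95.875.
        z = (W - E[W]) / sqrt(Var[W]) = (20 - 27.5) / 9.7916 = -0.7660.
        Two-sided p = 2*Phi(z) = 0.443697.
Step 6: alpha = 0.1. fail to reject H0.

W+ = 20, W- = 35, W = min = 20, p = 0.443697, fail to reject H0.


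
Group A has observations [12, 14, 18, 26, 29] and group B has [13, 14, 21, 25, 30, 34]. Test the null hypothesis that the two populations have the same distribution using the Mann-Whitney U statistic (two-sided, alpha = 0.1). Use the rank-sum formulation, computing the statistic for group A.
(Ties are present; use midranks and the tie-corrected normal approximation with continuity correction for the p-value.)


Step 1: Combine and sort all 11 observations; assign midranks.
sorted (value, group): (12,X), (13,Y), (14,X), (14,Y), (18,X), (21,Y), (25,Y), (26,X), (29,X), (30,Y), (34,Y)
ranks: 12->1, 13->2, 14->3.5, 14->3.5, 18->5, 21->6, 25->7, 26->8, 29->9, 30->10, 34->11
Step 2: Rank sum for X: R1 = 1 + 3.5 + 5 + 8 + 9 = 26.5.
Step 3: U_X = R1 - n1(n1+1)/2 = 26.5 - 5*6/2 = 26.5 - 15 = 11.5.
       U_Y = n1*n2 - U_X = 30 - 11.5 = 18.5.
Step 4: Ties are present, so use the tie-corrected normal approximation (with continuity correction) for the p-value.
Step 5: p-value = 0.583025; compare to alpha = 0.1. fail to reject H0.

U_X = 11.5, p = 0.583025, fail to reject H0 at alpha = 0.1.


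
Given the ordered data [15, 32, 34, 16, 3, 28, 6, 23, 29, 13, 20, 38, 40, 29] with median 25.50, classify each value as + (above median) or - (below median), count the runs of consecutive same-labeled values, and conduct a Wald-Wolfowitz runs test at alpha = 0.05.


Step 1: Compute median = 25.50; label A = above, B = below.
Labels in order: BAABBABBABBAAA  (n_A = 7, n_B = 7)
Step 2: Count runs R = 8.
Step 3: Under H0 (random ordering), E[R] = 2*n_A*n_B/(n_A+n_B) + 1 = 2*7*7/14 + 1 = 8.0000.
        Var[R] = 2*n_A*n_B*(2*n_A*n_B - n_A - n_B) / ((n_A+n_B)^2 * (n_A+n_B-1)) = 8232/2548 = 3.2308.
        SD[R] = 1.7974.
Step 4: R = E[R], so z = 0 with no continuity correction.
Step 5: Two-sided p-value via normal approximation = 2*(1 - Phi(|z|)) = 1.000000.
Step 6: alpha = 0.05. fail to reject H0.

R = 8, z = 0.0000, p = 1.000000, fail to reject H0.


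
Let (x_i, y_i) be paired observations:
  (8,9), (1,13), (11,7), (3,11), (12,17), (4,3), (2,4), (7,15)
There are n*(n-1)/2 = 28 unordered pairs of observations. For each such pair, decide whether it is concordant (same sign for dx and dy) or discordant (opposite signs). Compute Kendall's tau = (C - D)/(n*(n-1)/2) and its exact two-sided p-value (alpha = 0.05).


Step 1: Enumerate the 28 unordered pairs (i,j) with i<j and classify each by sign(x_j-x_i) * sign(y_j-y_i).
  (1,2):dx=-7,dy=+4->D; (1,3):dx=+3,dy=-2->D; (1,4):dx=-5,dy=+2->D; (1,5):dx=+4,dy=+8->C
  (1,6):dx=-4,dy=-6->C; (1,7):dx=-6,dy=-5->C; (1,8):dx=-1,dy=+6->D; (2,3):dx=+10,dy=-6->D
  (2,4):dx=+2,dy=-2->D; (2,5):dx=+11,dy=+4->C; (2,6):dx=+3,dy=-10->D; (2,7):dx=+1,dy=-9->D
  (2,8):dx=+6,dy=+2->C; (3,4):dx=-8,dy=+4->D; (3,5):dx=+1,dy=+10->C; (3,6):dx=-7,dy=-4->C
  (3,7):dx=-9,dy=-3->C; (3,8):dx=-4,dy=+8->D; (4,5):dx=+9,dy=+6->C; (4,6):dx=+1,dy=-8->D
  (4,7):dx=-1,dy=-7->C; (4,8):dx=+4,dy=+4->C; (5,6):dx=-8,dy=-14->C; (5,7):dx=-10,dy=-13->C
  (5,8):dx=-5,dy=-2->C; (6,7):dx=-2,dy=+1->D; (6,8):dx=+3,dy=+12->C; (7,8):dx=+5,dy=+11->C
Step 2: C = 16, D = 12, total pairs = 28.
Step 3: tau = (C - D)/(n(n-1)/2) = (16 - 12)/28 = 0.142857.
Step 4: Exact two-sided p-value (enumerate n! = 40320 permutations of y under H0): p = 0.719544.
Step 5: alpha = 0.05. fail to reject H0.

tau_b = 0.1429 (C=16, D=12), p = 0.719544, fail to reject H0.


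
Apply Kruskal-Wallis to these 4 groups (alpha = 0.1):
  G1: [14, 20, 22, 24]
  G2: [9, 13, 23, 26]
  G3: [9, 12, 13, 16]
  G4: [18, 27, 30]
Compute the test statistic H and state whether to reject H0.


Step 1: Combine all N = 15 observations and assign midranks.
sorted (value, group, rank): (9,G2,1.5), (9,G3,1.5), (12,G3,3), (13,G2,4.5), (13,G3,4.5), (14,G1,6), (16,G3,7), (18,G4,8), (20,G1,9), (22,G1,10), (23,G2,11), (24,G1,12), (26,G2,13), (27,G4,14), (30,G4,15)
Step 2: Sum ranks within each group.
R_1 = 37 (n_1 = 4)
R_2 = 30 (n_2 = 4)
R_3 = 16 (n_3 = 4)
R_4 = 37 (n_4 = 3)
Step 3: H = 12/(N(N+1)) * sum(R_i^2/n_i) - 3(N+1)
     = 12/(15*16) * (37^2/4 + 30^2/4 + 16^2/4 + 37^2/3) - 3*16
     = 0.050000 * 1087.58 - 48
     = 6.379167.
Step 4: Ties present; correction factor C = 1 - 12/(15^3 - 15) = 0.996429. Corrected H = 6.379167 / 0.996429 = 6.402031.
Step 5: Under H0, H ~ chi^2(3); p-value = 0.093607.
Step 6: alpha = 0.1. reject H0.

H = 6.4020, df = 3, p = 0.093607, reject H0.


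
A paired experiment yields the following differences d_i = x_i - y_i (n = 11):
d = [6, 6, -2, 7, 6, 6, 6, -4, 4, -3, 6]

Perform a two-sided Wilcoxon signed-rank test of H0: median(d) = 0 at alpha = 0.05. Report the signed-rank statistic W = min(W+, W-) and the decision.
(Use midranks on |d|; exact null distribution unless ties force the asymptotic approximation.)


Step 1: Drop any zero differences (none here) and take |d_i|.
|d| = [6, 6, 2, 7, 6, 6, 6, 4, 4, 3, 6]
Step 2: Midrank |d_i| (ties get averaged ranks).
ranks: |6|->7.5, |6|->7.5, |2|->1, |7|->11, |6|->7.5, |6|->7.5, |6|->7.5, |4|->3.5, |4|->3.5, |3|->2, |6|->7.5
Step 3: Attach original signs; sum ranks with positive sign and with negative sign.
W+ = 7.5 + 7.5 + 11 + 7.5 + 7.5 + 7.5 + 3.5 + 7.5 = 59.5
W- = 1 + 3.5 + 2 = 6.5
(Check: W+ + W- = 66 should equal n(n+1)/2 = 66.)
Step 4: Test statistic W = min(W+, W-) = 6.5.
Step 5: Ties in |d|, so use the tie-corrected normal approximation.
        E[W] = n(n+1)/4 = 11*12/4 = 33.
        Tie groups: |d|=4 (t=2), |d|=6 (t=6); sum(t^3 - t) = 216.
        Var[W] = n(n+1)(2n+1)/24 - sum(t^3-t)/48 = 3036/24 - 216/48 = 122.
        z = (W - E[W]) / sqrt(Var[W]) = (6.5 - 33) / 11.0454 = -2.3992.
        Two-sided p = 2*Phi(z) = 0.016431.
Step 6: alpha = 0.05. reject H0.

W+ = 59.5, W- = 6.5, W = min = 6.5, p = 0.016431, reject H0.


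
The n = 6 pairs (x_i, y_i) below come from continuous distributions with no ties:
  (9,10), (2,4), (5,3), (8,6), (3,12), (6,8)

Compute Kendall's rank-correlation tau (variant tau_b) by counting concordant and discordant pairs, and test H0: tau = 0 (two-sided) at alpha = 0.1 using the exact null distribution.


Step 1: Enumerate the 15 unordered pairs (i,j) with i<j and classify each by sign(x_j-x_i) * sign(y_j-y_i).
  (1,2):dx=-7,dy=-6->C; (1,3):dx=-4,dy=-7->C; (1,4):dx=-1,dy=-4->C; (1,5):dx=-6,dy=+2->D
  (1,6):dx=-3,dy=-2->C; (2,3):dx=+3,dy=-1->D; (2,4):dx=+6,dy=+2->C; (2,5):dx=+1,dy=+8->C
  (2,6):dx=+4,dy=+4->C; (3,4):dx=+3,dy=+3->C; (3,5):dx=-2,dy=+9->D; (3,6):dx=+1,dy=+5->C
  (4,5):dx=-5,dy=+6->D; (4,6):dx=-2,dy=+2->D; (5,6):dx=+3,dy=-4->D
Step 2: C = 9, D = 6, total pairs = 15.
Step 3: tau = (C - D)/(n(n-1)/2) = (9 - 6)/15 = 0.200000.
Step 4: Exact two-sided p-value (enumerate n! = 720 permutations of y under H0): p = 0.719444.
Step 5: alpha = 0.1. fail to reject H0.

tau_b = 0.2000 (C=9, D=6), p = 0.719444, fail to reject H0.


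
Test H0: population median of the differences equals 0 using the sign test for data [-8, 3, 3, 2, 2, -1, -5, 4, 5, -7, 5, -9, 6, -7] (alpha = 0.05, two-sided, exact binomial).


Step 1: Discard zero differences. Original n = 14; n_eff = number of nonzero differences = 14.
Nonzero differences (with sign): -8, +3, +3, +2, +2, -1, -5, +4, +5, -7, +5, -9, +6, -7
Step 2: Count signs: positive = 8, negative = 6.
Step 3: Under H0: P(positive) = 0.5, so the number of positives S ~ Bin(14, 0.5).
Step 4: Two-sided exact p-value = sum of Bin(14,0.5) probabilities at or below the observed probability = 0.790527.
Step 5: alpha = 0.05. fail to reject H0.

n_eff = 14, pos = 8, neg = 6, p = 0.790527, fail to reject H0.


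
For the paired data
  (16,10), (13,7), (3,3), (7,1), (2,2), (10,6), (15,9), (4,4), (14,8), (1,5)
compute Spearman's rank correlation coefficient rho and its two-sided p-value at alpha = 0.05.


Step 1: Rank x and y separately (midranks; no ties here).
rank(x): 16->10, 13->7, 3->3, 7->5, 2->2, 10->6, 15->9, 4->4, 14->8, 1->1
rank(y): 10->10, 7->7, 3->3, 1->1, 2->2, 6->6, 9->9, 4->4, 8->8, 5->5
Step 2: d_i = R_x(i) - R_y(i); compute d_i^2.
  (10-10)^2=0, (7-7)^2=0, (3-3)^2=0, (5-1)^2=16, (2-2)^2=0, (6-6)^2=0, (9-9)^2=0, (4-4)^2=0, (8-8)^2=0, (1-5)^2=16
sum(d^2) = 32.
Step 3: rho = 1 - 6*32 / (10*(10^2 - 1)) = 1 - 192/990 = 0.806061.
Step 4: Under H0, t = rho * sqrt((n-2)/(1-rho^2)) = 3.8522 ~ t(8).
Step 5: Two-sided p-value from the t-distribution with 8 df = 0.004862.
Step 6: alpha = 0.05. reject H0.

rho = 0.8061, p = 0.004862, reject H0 at alpha = 0.05.


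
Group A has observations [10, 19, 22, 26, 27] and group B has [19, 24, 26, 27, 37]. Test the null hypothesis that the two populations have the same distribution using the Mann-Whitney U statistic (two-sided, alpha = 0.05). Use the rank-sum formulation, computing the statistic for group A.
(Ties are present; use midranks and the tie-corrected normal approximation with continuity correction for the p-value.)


Step 1: Combine and sort all 10 observations; assign midranks.
sorted (value, group): (10,X), (19,X), (19,Y), (22,X), (24,Y), (26,X), (26,Y), (27,X), (27,Y), (37,Y)
ranks: 10->1, 19->2.5, 19->2.5, 22->4, 24->5, 26->6.5, 26->6.5, 27->8.5, 27->8.5, 37->10
Step 2: Rank sum for X: R1 = 1 + 2.5 + 4 + 6.5 + 8.5 = 22.5.
Step 3: U_X = R1 - n1(n1+1)/2 = 22.5 - 5*6/2 = 22.5 - 15 = 7.5.
       U_Y = n1*n2 - U_X = 25 - 7.5 = 17.5.
Step 4: Ties are present, so use the tie-corrected normal approximation (with continuity correction) for the p-value.
Step 5: p-value = 0.342782; compare to alpha = 0.05. fail to reject H0.

U_X = 7.5, p = 0.342782, fail to reject H0 at alpha = 0.05.


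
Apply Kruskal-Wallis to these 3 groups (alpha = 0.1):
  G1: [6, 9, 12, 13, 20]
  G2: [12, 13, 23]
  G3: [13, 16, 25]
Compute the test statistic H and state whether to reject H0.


Step 1: Combine all N = 11 observations and assign midranks.
sorted (value, group, rank): (6,G1,1), (9,G1,2), (12,G1,3.5), (12,G2,3.5), (13,G1,6), (13,G2,6), (13,G3,6), (16,G3,8), (20,G1,9), (23,G2,10), (25,G3,11)
Step 2: Sum ranks within each group.
R_1 = 21.5 (n_1 = 5)
R_2 = 19.5 (n_2 = 3)
R_3 = 25 (n_3 = 3)
Step 3: H = 12/(N(N+1)) * sum(R_i^2/n_i) - 3(N+1)
     = 12/(11*12) * (21.5^2/5 + 19.5^2/3 + 25^2/3) - 3*12
     = 0.090909 * 427.533 - 36
     = 2.866667.
Step 4: Ties present; correction factor C = 1 - 30/(11^3 - 11) = 0.977273. Corrected H = 2.866667 / 0.977273 = 2.933333.
Step 5: Under H0, H ~ chi^2(2); p-value = 0.230693.
Step 6: alpha = 0.1. fail to reject H0.

H = 2.9333, df = 2, p = 0.230693, fail to reject H0.


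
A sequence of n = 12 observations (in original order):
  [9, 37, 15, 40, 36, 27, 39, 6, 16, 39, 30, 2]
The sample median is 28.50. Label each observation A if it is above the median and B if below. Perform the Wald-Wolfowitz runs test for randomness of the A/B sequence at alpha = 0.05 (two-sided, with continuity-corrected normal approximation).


Step 1: Compute median = 28.50; label A = above, B = below.
Labels in order: BABAABABBAAB  (n_A = 6, n_B = 6)
Step 2: Count runs R = 9.
Step 3: Under H0 (random ordering), E[R] = 2*n_A*n_B/(n_A+n_B) + 1 = 2*6*6/12 + 1 = 7.0000.
        Var[R] = 2*n_A*n_B*(2*n_A*n_B - n_A - n_B) / ((n_A+n_B)^2 * (n_A+n_B-1)) = 4320/1584 = 2.7273.
        SD[R] = 1.6514.
Step 4: Continuity-corrected z = (R - 0.5 - E[R]) / SD[R] = (9 - 0.5 - 7.0000) / 1.6514 = 0.9083.
Step 5: Two-sided p-value via normal approximation = 2*(1 - Phi(|z|)) = 0.363722.
Step 6: alpha = 0.05. fail to reject H0.

R = 9, z = 0.9083, p = 0.363722, fail to reject H0.


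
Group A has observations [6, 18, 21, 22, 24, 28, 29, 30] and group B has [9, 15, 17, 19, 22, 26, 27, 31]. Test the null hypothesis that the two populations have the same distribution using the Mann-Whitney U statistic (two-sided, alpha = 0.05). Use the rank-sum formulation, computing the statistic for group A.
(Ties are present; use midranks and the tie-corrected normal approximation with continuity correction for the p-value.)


Step 1: Combine and sort all 16 observations; assign midranks.
sorted (value, group): (6,X), (9,Y), (15,Y), (17,Y), (18,X), (19,Y), (21,X), (22,X), (22,Y), (24,X), (26,Y), (27,Y), (28,X), (29,X), (30,X), (31,Y)
ranks: 6->1, 9->2, 15->3, 17->4, 18->5, 19->6, 21->7, 22->8.5, 22->8.5, 24->10, 26->11, 27->12, 28->13, 29->14, 30->15, 31->16
Step 2: Rank sum for X: R1 = 1 + 5 + 7 + 8.5 + 10 + 13 + 14 + 15 = 73.5.
Step 3: U_X = R1 - n1(n1+1)/2 = 73.5 - 8*9/2 = 73.5 - 36 = 37.5.
       U_Y = n1*n2 - U_X = 64 - 37.5 = 26.5.
Step 4: Ties are present, so use the tie-corrected normal approximation (with continuity correction) for the p-value.
Step 5: p-value = 0.599242; compare to alpha = 0.05. fail to reject H0.

U_X = 37.5, p = 0.599242, fail to reject H0 at alpha = 0.05.


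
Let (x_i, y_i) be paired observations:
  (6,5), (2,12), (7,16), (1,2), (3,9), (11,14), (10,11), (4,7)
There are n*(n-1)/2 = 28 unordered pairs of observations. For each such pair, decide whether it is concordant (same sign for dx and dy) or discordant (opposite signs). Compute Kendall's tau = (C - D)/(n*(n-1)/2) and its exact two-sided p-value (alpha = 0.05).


Step 1: Enumerate the 28 unordered pairs (i,j) with i<j and classify each by sign(x_j-x_i) * sign(y_j-y_i).
  (1,2):dx=-4,dy=+7->D; (1,3):dx=+1,dy=+11->C; (1,4):dx=-5,dy=-3->C; (1,5):dx=-3,dy=+4->D
  (1,6):dx=+5,dy=+9->C; (1,7):dx=+4,dy=+6->C; (1,8):dx=-2,dy=+2->D; (2,3):dx=+5,dy=+4->C
  (2,4):dx=-1,dy=-10->C; (2,5):dx=+1,dy=-3->D; (2,6):dx=+9,dy=+2->C; (2,7):dx=+8,dy=-1->D
  (2,8):dx=+2,dy=-5->D; (3,4):dx=-6,dy=-14->C; (3,5):dx=-4,dy=-7->C; (3,6):dx=+4,dy=-2->D
  (3,7):dx=+3,dy=-5->D; (3,8):dx=-3,dy=-9->C; (4,5):dx=+2,dy=+7->C; (4,6):dx=+10,dy=+12->C
  (4,7):dx=+9,dy=+9->C; (4,8):dx=+3,dy=+5->C; (5,6):dx=+8,dy=+5->C; (5,7):dx=+7,dy=+2->C
  (5,8):dx=+1,dy=-2->D; (6,7):dx=-1,dy=-3->C; (6,8):dx=-7,dy=-7->C; (7,8):dx=-6,dy=-4->C
Step 2: C = 19, D = 9, total pairs = 28.
Step 3: tau = (C - D)/(n(n-1)/2) = (19 - 9)/28 = 0.357143.
Step 4: Exact two-sided p-value (enumerate n! = 40320 permutations of y under H0): p = 0.275099.
Step 5: alpha = 0.05. fail to reject H0.

tau_b = 0.3571 (C=19, D=9), p = 0.275099, fail to reject H0.


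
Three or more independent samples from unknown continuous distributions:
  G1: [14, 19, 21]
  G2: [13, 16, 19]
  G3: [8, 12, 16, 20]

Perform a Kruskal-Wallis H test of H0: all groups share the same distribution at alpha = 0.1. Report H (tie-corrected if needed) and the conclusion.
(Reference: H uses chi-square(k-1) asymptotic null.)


Step 1: Combine all N = 10 observations and assign midranks.
sorted (value, group, rank): (8,G3,1), (12,G3,2), (13,G2,3), (14,G1,4), (16,G2,5.5), (16,G3,5.5), (19,G1,7.5), (19,G2,7.5), (20,G3,9), (21,G1,10)
Step 2: Sum ranks within each group.
R_1 = 21.5 (n_1 = 3)
R_2 = 16 (n_2 = 3)
R_3 = 17.5 (n_3 = 4)
Step 3: H = 12/(N(N+1)) * sum(R_i^2/n_i) - 3(N+1)
     = 12/(10*11) * (21.5^2/3 + 16^2/3 + 17.5^2/4) - 3*11
     = 0.109091 * 315.979 - 33
     = 1.470455.
Step 4: Ties present; correction factor C = 1 - 12/(10^3 - 10) = 0.987879. Corrected H = 1.470455 / 0.987879 = 1.488497.
Step 5: Under H0, H ~ chi^2(2); p-value = 0.475091.
Step 6: alpha = 0.1. fail to reject H0.

H = 1.4885, df = 2, p = 0.475091, fail to reject H0.


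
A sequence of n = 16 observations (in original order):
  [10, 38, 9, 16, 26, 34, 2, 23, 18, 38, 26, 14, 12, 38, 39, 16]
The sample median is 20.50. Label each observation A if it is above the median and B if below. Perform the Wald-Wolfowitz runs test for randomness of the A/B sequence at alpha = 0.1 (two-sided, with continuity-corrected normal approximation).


Step 1: Compute median = 20.50; label A = above, B = below.
Labels in order: BABBAABABAABBAAB  (n_A = 8, n_B = 8)
Step 2: Count runs R = 11.
Step 3: Under H0 (random ordering), E[R] = 2*n_A*n_B/(n_A+n_B) + 1 = 2*8*8/16 + 1 = 9.0000.
        Var[R] = 2*n_A*n_B*(2*n_A*n_B - n_A - n_B) / ((n_A+n_B)^2 * (n_A+n_B-1)) = 14336/3840 = 3.7333.
        SD[R] = 1.9322.
Step 4: Continuity-corrected z = (R - 0.5 - E[R]) / SD[R] = (11 - 0.5 - 9.0000) / 1.9322 = 0.7763.
Step 5: Two-sided p-value via normal approximation = 2*(1 - Phi(|z|)) = 0.437558.
Step 6: alpha = 0.1. fail to reject H0.

R = 11, z = 0.7763, p = 0.437558, fail to reject H0.


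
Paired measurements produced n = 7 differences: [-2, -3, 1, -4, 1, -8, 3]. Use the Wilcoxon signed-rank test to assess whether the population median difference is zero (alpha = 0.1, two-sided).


Step 1: Drop any zero differences (none here) and take |d_i|.
|d| = [2, 3, 1, 4, 1, 8, 3]
Step 2: Midrank |d_i| (ties get averaged ranks).
ranks: |2|->3, |3|->4.5, |1|->1.5, |4|->6, |1|->1.5, |8|->7, |3|->4.5
Step 3: Attach original signs; sum ranks with positive sign and with negative sign.
W+ = 1.5 + 1.5 + 4.5 = 7.5
W- = 3 + 4.5 + 6 + 7 = 20.5
(Check: W+ + W- = 28 should equal n(n+1)/2 = 28.)
Step 4: Test statistic W = min(W+, W-) = 7.5.
Step 5: Ties in |d|, so use the tie-corrected normal approximation.
        E[W] = n(n+1)/4 = 7*8/4 = 14.
        Tie groups: |d|=1 (t=2), |d|=3 (t=2); sum(t^3 - t) = 12.
        Var[W] = n(n+1)(2n+1)/24 - sum(t^3-t)/48 = 840/24 - 12/48 = 34.75.
        z = (W - E[W]) / sqrt(Var[W]) = (7.5 - 14) / 5.8949 = -1.1026.
        Two-sided p = 2*Phi(z) = 0.270181.
Step 6: alpha = 0.1. fail to reject H0.

W+ = 7.5, W- = 20.5, W = min = 7.5, p = 0.270181, fail to reject H0.


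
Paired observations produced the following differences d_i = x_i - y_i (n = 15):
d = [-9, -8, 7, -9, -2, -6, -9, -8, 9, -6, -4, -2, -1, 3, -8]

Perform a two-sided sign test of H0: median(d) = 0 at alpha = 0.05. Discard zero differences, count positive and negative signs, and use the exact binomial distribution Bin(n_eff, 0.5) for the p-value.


Step 1: Discard zero differences. Original n = 15; n_eff = number of nonzero differences = 15.
Nonzero differences (with sign): -9, -8, +7, -9, -2, -6, -9, -8, +9, -6, -4, -2, -1, +3, -8
Step 2: Count signs: positive = 3, negative = 12.
Step 3: Under H0: P(positive) = 0.5, so the number of positives S ~ Bin(15, 0.5).
Step 4: Two-sided exact p-value = sum of Bin(15,0.5) probabilities at or below the observed probability = 0.035156.
Step 5: alpha = 0.05. reject H0.

n_eff = 15, pos = 3, neg = 12, p = 0.035156, reject H0.


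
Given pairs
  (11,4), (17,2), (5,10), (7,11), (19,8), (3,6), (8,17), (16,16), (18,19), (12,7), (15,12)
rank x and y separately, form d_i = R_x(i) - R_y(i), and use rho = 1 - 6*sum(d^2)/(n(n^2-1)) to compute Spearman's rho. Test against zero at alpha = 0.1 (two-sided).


Step 1: Rank x and y separately (midranks; no ties here).
rank(x): 11->5, 17->9, 5->2, 7->3, 19->11, 3->1, 8->4, 16->8, 18->10, 12->6, 15->7
rank(y): 4->2, 2->1, 10->6, 11->7, 8->5, 6->3, 17->10, 16->9, 19->11, 7->4, 12->8
Step 2: d_i = R_x(i) - R_y(i); compute d_i^2.
  (5-2)^2=9, (9-1)^2=64, (2-6)^2=16, (3-7)^2=16, (11-5)^2=36, (1-3)^2=4, (4-10)^2=36, (8-9)^2=1, (10-11)^2=1, (6-4)^2=4, (7-8)^2=1
sum(d^2) = 188.
Step 3: rho = 1 - 6*188 / (11*(11^2 - 1)) = 1 - 1128/1320 = 0.145455.
Step 4: Under H0, t = rho * sqrt((n-2)/(1-rho^2)) = 0.4411 ~ t(9).
Step 5: Two-sided p-value from the t-distribution with 9 df = 0.669579.
Step 6: alpha = 0.1. fail to reject H0.

rho = 0.1455, p = 0.669579, fail to reject H0 at alpha = 0.1.


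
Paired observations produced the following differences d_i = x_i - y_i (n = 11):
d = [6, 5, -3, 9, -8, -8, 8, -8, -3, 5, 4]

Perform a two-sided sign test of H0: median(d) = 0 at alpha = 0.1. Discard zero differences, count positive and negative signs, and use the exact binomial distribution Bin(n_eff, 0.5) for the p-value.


Step 1: Discard zero differences. Original n = 11; n_eff = number of nonzero differences = 11.
Nonzero differences (with sign): +6, +5, -3, +9, -8, -8, +8, -8, -3, +5, +4
Step 2: Count signs: positive = 6, negative = 5.
Step 3: Under H0: P(positive) = 0.5, so the number of positives S ~ Bin(11, 0.5).
Step 4: Two-sided exact p-value = sum of Bin(11,0.5) probabilities at or below the observed probability = 1.000000.
Step 5: alpha = 0.1. fail to reject H0.

n_eff = 11, pos = 6, neg = 5, p = 1.000000, fail to reject H0.


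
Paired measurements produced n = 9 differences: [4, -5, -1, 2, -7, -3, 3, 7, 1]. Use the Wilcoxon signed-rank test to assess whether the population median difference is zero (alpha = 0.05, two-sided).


Step 1: Drop any zero differences (none here) and take |d_i|.
|d| = [4, 5, 1, 2, 7, 3, 3, 7, 1]
Step 2: Midrank |d_i| (ties get averaged ranks).
ranks: |4|->6, |5|->7, |1|->1.5, |2|->3, |7|->8.5, |3|->4.5, |3|->4.5, |7|->8.5, |1|->1.5
Step 3: Attach original signs; sum ranks with positive sign and with negative sign.
W+ = 6 + 3 + 4.5 + 8.5 + 1.5 = 23.5
W- = 7 + 1.5 + 8.5 + 4.5 = 21.5
(Check: W+ + W- = 45 should equal n(n+1)/2 = 45.)
Step 4: Test statistic W = min(W+, W-) = 21.5.
Step 5: Ties in |d|, so use the tie-corrected normal approximation.
        E[W] = n(n+1)/4 = 9*10/4 = 22.5.
        Tie groups: |d|=1 (t=2), |d|=3 (t=2), |d|=7 (t=2); sum(t^3 - t) = 18.
        Var[W] = n(n+1)(2n+1)/24 - sum(t^3-t)/48 = 1710/24 - 18/48 = 70.875.
        z = (W - E[W]) / sqrt(Var[W]) = (21.5 - 22.5) / 8.4187 = -0.1188.
        Two-sided p = 2*Phi(z) = 0.905447.
Step 6: alpha = 0.05. fail to reject H0.

W+ = 23.5, W- = 21.5, W = min = 21.5, p = 0.905447, fail to reject H0.


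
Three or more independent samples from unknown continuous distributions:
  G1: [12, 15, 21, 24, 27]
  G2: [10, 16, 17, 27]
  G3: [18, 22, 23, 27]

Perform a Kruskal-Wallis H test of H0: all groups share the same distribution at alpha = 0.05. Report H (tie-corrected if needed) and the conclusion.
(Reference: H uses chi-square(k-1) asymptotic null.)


Step 1: Combine all N = 13 observations and assign midranks.
sorted (value, group, rank): (10,G2,1), (12,G1,2), (15,G1,3), (16,G2,4), (17,G2,5), (18,G3,6), (21,G1,7), (22,G3,8), (23,G3,9), (24,G1,10), (27,G1,12), (27,G2,12), (27,G3,12)
Step 2: Sum ranks within each group.
R_1 = 34 (n_1 = 5)
R_2 = 22 (n_2 = 4)
R_3 = 35 (n_3 = 4)
Step 3: H = 12/(N(N+1)) * sum(R_i^2/n_i) - 3(N+1)
     = 12/(13*14) * (34^2/5 + 22^2/4 + 35^2/4) - 3*14
     = 0.065934 * 658.45 - 42
     = 1.414286.
Step 4: Ties present; correction factor C = 1 - 24/(13^3 - 13) = 0.989011. Corrected H = 1.414286 / 0.989011 = 1.430000.
Step 5: Under H0, H ~ chi^2(2); p-value = 0.489192.
Step 6: alpha = 0.05. fail to reject H0.

H = 1.4300, df = 2, p = 0.489192, fail to reject H0.
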